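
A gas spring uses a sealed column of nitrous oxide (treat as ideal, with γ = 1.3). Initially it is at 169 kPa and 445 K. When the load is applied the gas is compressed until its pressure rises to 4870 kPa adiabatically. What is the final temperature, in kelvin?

T₂ ≈ 966 K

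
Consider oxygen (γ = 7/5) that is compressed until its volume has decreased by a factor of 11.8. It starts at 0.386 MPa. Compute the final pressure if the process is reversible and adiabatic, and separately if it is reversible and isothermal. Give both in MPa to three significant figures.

Isothermal: P₂ = P₁(V₁/V₂) = 0.386×11.8 = 4.555 MPa.
Adiabatic: P₂ = P₁(V₁/V₂)^γ = 0.386×11.8^(7/5) = 12.22 MPa.

adiabatic: 12.2 MPa; isothermal: 4.55 MPa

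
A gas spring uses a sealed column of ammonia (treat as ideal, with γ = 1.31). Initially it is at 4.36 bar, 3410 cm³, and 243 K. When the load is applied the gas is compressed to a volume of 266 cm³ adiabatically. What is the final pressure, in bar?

Since PV^γ is constant along a reversible adiabat, P₂ = P₁ (V₁/V₂)^γ.
P₂ = 4.36 × (3410/266)^(1.31) = 123.3 bar.

P₂ ≈ 123 bar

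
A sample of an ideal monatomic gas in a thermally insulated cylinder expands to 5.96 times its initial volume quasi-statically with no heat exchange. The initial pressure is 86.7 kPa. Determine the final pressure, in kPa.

Adiabatic: P₁V₁^γ = P₂V₂^γ ⇒ P₂ = P₁ (V₁/V₂)^γ.
For a monatomic ideal gas γ = 5/3.
P₂ = 86.7 × (1/5.96)^(5/3) = 4.425 kPa.

P₂ ≈ 4.43 kPa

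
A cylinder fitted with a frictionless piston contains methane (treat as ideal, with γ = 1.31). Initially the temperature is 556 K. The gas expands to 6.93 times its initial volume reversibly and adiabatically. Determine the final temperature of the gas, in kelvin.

Adiabatic: T₁V₁^(γ−1) = T₂V₂^(γ−1) ⇒ T₂ = T₁ (V₁/V₂)^(γ−1).
T₂ = 556 × (1/6.93)^(0.31) = 305.1 K.

T₂ ≈ 305 K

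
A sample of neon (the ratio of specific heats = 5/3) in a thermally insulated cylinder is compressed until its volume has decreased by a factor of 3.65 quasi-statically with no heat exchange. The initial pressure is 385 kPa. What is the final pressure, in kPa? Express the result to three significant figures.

Adiabatic: P₁V₁^γ = P₂V₂^γ ⇒ P₂ = P₁ (V₁/V₂)^γ.
P₂ = 385 × 3.65^(5/3) = 3331 kPa.

P₂ ≈ 3330 kPa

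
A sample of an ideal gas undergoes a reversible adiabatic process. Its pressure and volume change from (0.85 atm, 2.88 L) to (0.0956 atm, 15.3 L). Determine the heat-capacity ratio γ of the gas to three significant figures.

γ ≈ 1.31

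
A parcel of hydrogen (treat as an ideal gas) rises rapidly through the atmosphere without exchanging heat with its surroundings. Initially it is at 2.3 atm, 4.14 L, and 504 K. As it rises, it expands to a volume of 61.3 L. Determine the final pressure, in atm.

P₂ ≈ 0.0529 atm

Adiabatic: P₁V₁^γ = P₂V₂^γ ⇒ P₂ = P₁ (V₁/V₂)^γ.
γ = 7/5 for a diatomic ideal gas.
P₂ = 2.3 × (4.14/61.3)^(7/5) = 0.05285 atm.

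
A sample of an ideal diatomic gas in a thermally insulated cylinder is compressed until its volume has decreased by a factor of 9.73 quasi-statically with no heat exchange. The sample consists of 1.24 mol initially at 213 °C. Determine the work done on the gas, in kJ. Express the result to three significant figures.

For a reversible adiabat TV^(γ−1) is constant, so T₂ = T₁ (V₁/V₂)^(γ−1).
γ = 7/5 for a diatomic ideal gas, so γ−1 = 2/5.
T₁ = 213 °C = 486.1 K.
T₂ = 486.1 × 9.73^(2/5) = 1208 K.
Q = 0, so ΔU = W_on_gas = nCᵥΔT with Cᵥ = R/(γ−1) = 20.79 J/(mol·K).
ΔU = 1.24 × 20.79 × (1208 − 486.1) = 18600 J.

W ≈ 18.6 kJ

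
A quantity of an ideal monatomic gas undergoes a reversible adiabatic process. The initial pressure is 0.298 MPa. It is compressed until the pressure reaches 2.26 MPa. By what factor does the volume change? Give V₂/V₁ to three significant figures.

From PV^γ = const, V₂/V₁ = (P₁/P₂)^(1/γ).
For a monatomic ideal gas γ = 5/3.
V₂/V₁ = (0.298/2.26)^(3/5) = 0.2965.

V₂/V₁ ≈ 0.297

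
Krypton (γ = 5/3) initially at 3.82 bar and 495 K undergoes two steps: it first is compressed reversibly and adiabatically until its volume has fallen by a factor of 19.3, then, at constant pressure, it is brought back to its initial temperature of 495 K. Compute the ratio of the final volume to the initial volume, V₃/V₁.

V₃/V₁ ≈ 0.00720

Adiabatic step: V₂/V₁ = 0.05181; T₂ = T₁·19.3^(2/3) = 3562 K.
Isobaric step: V₃/V₂ = T₃/T₂ = 495/3562.
V₃/V₁ = (V₂/V₁)(V₃/V₂) = 0.05181 × (495/3562) = 0.007201.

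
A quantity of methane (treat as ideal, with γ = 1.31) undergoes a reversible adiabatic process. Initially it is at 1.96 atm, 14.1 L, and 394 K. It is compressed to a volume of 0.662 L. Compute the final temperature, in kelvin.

T₂ ≈ 1020 K

Adiabatic: T₁V₁^(γ−1) = T₂V₂^(γ−1) ⇒ T₂ = T₁ (V₁/V₂)^(γ−1).
T₂ = 394 × (14.1/0.662)^(0.31) = 1017 K.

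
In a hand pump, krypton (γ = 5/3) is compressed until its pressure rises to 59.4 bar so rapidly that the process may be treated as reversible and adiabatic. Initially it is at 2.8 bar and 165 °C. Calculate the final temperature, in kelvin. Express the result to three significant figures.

Adiabatic: T₂/T₁ = (P₂/P₁)^((γ−1)/γ).
T₁ = 165 °C = 438.1 K.
T₂ = 438.1 × (59.4/2.8)^(2/5) = 1487 K.

T₂ ≈ 1490 K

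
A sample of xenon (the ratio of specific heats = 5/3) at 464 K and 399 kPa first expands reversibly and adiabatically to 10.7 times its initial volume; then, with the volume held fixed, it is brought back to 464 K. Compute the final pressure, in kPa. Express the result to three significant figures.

P₃ ≈ 37.3 kPa

Adiabatic step (PV^γ = const): P₂ = 399×(1/10.7)^(5/3) = 7.68 kPa; T₂ = 464×(1/10.7)^(2/3) = 95.56 K.
Isochoric: P₃ = P₂(T₃/T₂) = 7.68 × (464/95.56) = 37.29 kPa.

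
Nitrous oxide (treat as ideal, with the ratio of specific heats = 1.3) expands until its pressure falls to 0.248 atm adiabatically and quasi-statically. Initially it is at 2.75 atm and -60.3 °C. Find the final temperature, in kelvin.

T₂ ≈ 122 K

Along an adiabat T P^((1−γ)/γ) is constant, so T₂ = T₁ (P₂/P₁)^((γ−1)/γ).
T₁ = -60.3 °C = 212.8 K.
T₂ = 212.8 × (0.248/2.75)^(0.231) = 122.2 K.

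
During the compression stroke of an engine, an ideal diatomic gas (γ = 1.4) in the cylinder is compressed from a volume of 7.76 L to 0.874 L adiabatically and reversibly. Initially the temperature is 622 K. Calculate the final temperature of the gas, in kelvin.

For a reversible adiabat TV^(γ−1) is constant, so T₂ = T₁ (V₁/V₂)^(γ−1).
T₂ = 622 × (7.76/0.874)^(0.4) = 1490 K.

T₂ ≈ 1490 K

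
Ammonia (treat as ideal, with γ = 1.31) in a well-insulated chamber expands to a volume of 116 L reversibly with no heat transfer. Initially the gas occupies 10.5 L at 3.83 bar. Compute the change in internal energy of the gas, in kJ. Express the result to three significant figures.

ΔU ≈ -6.81 kJ

P₂ = P₁(V₁/V₂)^γ = 3.83×(10.5/116)^(1.31) = 0.1646 bar.
For a reversible adiabat, W_by_gas = (P₁V₁ − P₂V₂)/(γ−1).
W_by = (383000×0.0105 − 16460×0.116) / (0.31) = 6812 J.
Q = 0 ⇒ ΔU = −W_by = -6812 J.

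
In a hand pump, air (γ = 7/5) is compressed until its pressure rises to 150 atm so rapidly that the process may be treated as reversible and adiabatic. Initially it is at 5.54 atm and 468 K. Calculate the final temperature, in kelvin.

Along an adiabat T P^((1−γ)/γ) is constant, so T₂ = T₁ (P₂/P₁)^((γ−1)/γ).
T₂ = 468 × (150/5.54)^(2/7) = 1201 K.

T₂ ≈ 1200 K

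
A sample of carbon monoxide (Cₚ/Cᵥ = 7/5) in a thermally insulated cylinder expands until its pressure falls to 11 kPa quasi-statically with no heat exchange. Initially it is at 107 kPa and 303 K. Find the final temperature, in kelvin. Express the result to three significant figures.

T₂ ≈ 158 K

Adiabatic: T₂/T₁ = (P₂/P₁)^((γ−1)/γ).
T₂ = 303 × (11/107)^(2/7) = 158.2 K.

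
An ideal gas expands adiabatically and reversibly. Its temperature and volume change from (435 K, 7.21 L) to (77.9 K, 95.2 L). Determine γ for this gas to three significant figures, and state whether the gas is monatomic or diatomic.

TV^(γ−1) = const ⇒ γ − 1 = ln(T₂/T₁) / ln(V₁/V₂).
γ = 1 + ln(77.9/435) / ln(7.21/95.2) = 1.667.
γ ≈ 1.67 is close to 5/3, so the gas is monatomic.

γ ≈ 1.67; monatomic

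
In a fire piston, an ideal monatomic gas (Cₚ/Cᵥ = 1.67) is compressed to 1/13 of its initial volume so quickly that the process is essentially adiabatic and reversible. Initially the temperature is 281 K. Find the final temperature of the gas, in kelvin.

Adiabatic: T₁V₁^(γ−1) = T₂V₂^(γ−1) ⇒ T₂ = T₁ (V₁/V₂)^(γ−1).
T₂ = 281 × 13^(0.67) = 1567 K.

T₂ ≈ 1570 K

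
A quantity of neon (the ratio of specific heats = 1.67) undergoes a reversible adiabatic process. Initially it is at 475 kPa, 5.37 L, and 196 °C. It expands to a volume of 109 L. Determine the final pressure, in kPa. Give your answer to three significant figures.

Since PV^γ is constant along a reversible adiabat, P₂ = P₁ (V₁/V₂)^γ.
P₂ = 475 × (5.37/109)^(1.67) = 3.113 kPa.

P₂ ≈ 3.11 kPa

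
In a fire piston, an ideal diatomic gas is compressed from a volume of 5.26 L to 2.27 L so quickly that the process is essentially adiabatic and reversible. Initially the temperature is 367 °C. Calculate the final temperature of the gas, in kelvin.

T₂ ≈ 896 K

Adiabatic: T₁V₁^(γ−1) = T₂V₂^(γ−1) ⇒ T₂ = T₁ (V₁/V₂)^(γ−1).
For a diatomic ideal gas γ = 7/5, so γ−1 = 2/5.
T₁ = 367 °C = 640.1 K.
T₂ = 640.1 × (5.26/2.27)^(2/5) = 895.9 K.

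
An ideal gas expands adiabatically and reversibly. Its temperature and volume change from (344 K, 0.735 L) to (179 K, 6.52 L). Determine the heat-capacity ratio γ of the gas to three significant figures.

γ ≈ 1.30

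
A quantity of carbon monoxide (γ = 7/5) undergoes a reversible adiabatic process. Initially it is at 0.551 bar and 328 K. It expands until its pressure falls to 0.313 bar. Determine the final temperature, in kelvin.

Adiabatic: T₂/T₁ = (P₂/P₁)^((γ−1)/γ).
T₂ = 328 × (0.313/0.551)^(2/7) = 279.1 K.

T₂ ≈ 279 K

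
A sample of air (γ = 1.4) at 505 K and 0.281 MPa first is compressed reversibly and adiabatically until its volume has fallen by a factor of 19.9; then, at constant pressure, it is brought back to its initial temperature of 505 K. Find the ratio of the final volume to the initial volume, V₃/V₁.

V₃/V₁ ≈ 0.0152

Adiabatic step: V₂/V₁ = 0.05025; T₂ = T₁·19.9^(0.4) = 1670 K.
Isobaric step: V₃/V₂ = T₃/T₂ = 505/1670.
V₃/V₁ = (V₂/V₁)(V₃/V₂) = 0.05025 × (505/1670) = 0.01519.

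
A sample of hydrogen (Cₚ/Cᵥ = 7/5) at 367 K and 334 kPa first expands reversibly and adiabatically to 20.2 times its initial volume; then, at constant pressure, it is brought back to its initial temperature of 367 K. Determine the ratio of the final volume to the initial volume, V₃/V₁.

V₃/V₁ ≈ 67.2

Adiabatic step: V₂/V₁ = 20.2; T₂ = T₁·(1/20.2)^(2/5) = 110.3 K.
Isobaric step: V₃/V₂ = T₃/T₂ = 367/110.3.
V₃/V₁ = (V₂/V₁)(V₃/V₂) = 20.2 × (367/110.3) = 67.22.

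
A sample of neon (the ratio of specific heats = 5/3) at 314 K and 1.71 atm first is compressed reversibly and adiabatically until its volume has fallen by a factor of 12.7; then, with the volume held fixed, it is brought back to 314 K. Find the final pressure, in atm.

P₃ ≈ 21.7 atm

Adiabatic step (PV^γ = const): P₂ = 1.71×12.7^(5/3) = 118.2 atm; T₂ = 314×12.7^(2/3) = 1709 K.
Isochoric: P₃ = P₂(T₃/T₂) = 118.2 × (314/1709) = 21.72 atm.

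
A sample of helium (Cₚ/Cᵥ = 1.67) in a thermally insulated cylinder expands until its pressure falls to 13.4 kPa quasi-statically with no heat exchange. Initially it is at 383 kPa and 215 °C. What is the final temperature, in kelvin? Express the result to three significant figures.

Adiabatic: T₂/T₁ = (P₂/P₁)^((γ−1)/γ).
T₁ = 215 °C = 488.1 K.
T₂ = 488.1 × (13.4/383)^(0.401) = 127.2 K.

T₂ ≈ 127 K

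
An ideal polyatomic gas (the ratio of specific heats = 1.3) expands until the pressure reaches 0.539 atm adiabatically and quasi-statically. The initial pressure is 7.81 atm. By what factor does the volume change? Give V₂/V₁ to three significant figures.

V₂/V₁ ≈ 7.82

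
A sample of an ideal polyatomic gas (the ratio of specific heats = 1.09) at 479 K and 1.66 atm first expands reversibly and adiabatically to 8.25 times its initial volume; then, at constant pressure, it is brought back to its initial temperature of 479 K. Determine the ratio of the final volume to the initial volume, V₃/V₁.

V₃/V₁ ≈ 9.98

Adiabatic step: V₂/V₁ = 8.25; T₂ = T₁·(1/8.25)^(0.09) = 396.1 K.
Isobaric step: V₃/V₂ = T₃/T₂ = 479/396.1.
V₃/V₁ = (V₂/V₁)(V₃/V₂) = 8.25 × (479/396.1) = 9.976.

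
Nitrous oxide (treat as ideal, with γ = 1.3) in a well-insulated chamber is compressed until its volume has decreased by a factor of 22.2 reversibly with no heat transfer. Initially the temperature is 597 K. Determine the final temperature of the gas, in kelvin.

T₂ ≈ 1510 K

Adiabatic: T₁V₁^(γ−1) = T₂V₂^(γ−1) ⇒ T₂ = T₁ (V₁/V₂)^(γ−1).
T₂ = 597 × 22.2^(0.3) = 1513 K.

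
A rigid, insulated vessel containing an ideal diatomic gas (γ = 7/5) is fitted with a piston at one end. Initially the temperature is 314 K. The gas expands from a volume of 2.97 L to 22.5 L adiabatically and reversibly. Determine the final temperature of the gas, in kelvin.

T₂ ≈ 140 K

Adiabatic: T₁V₁^(γ−1) = T₂V₂^(γ−1) ⇒ T₂ = T₁ (V₁/V₂)^(γ−1).
T₂ = 314 × (2.97/22.5)^(2/5) = 139.7 K.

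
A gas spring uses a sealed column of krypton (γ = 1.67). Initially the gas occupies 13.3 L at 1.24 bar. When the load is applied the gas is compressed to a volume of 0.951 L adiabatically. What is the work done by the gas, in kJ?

W ≈ -12.0 kJ

P₂ = P₁(V₁/V₂)^γ = 1.24×(13.3/0.951)^(1.67) = 101.6 bar.
For a reversible adiabat, W_by_gas = (P₁V₁ − P₂V₂)/(γ−1).
W_by = (124000×0.0133 − 1.016×10^7×0.000951) / (0.67) = -11950 J.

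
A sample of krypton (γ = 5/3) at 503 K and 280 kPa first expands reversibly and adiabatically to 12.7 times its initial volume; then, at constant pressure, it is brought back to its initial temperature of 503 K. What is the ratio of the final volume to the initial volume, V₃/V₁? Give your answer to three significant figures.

Adiabatic step: V₂/V₁ = 12.7; T₂ = T₁·(1/12.7)^(2/3) = 92.41 K.
Isobaric step: V₃/V₂ = T₃/T₂ = 503/92.41.
V₃/V₁ = (V₂/V₁)(V₃/V₂) = 12.7 × (503/92.41) = 69.13.

V₃/V₁ ≈ 69.1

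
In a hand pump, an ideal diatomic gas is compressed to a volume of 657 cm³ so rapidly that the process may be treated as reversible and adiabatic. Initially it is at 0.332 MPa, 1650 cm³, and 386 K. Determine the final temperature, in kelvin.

T₂ ≈ 558 K

For a reversible adiabat TV^(γ−1) is constant, so T₂ = T₁ (V₁/V₂)^(γ−1).
γ = 7/5 for a diatomic ideal gas.
T₂ = 386 × (1650/657)^(2/5) = 557.9 K.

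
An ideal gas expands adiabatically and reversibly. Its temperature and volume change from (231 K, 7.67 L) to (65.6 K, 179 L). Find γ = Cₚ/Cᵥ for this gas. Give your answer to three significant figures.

γ ≈ 1.40

TV^(γ−1) = const ⇒ γ − 1 = ln(T₂/T₁) / ln(V₁/V₂).
γ = 1 + ln(65.6/231) / ln(7.67/179) = 1.4.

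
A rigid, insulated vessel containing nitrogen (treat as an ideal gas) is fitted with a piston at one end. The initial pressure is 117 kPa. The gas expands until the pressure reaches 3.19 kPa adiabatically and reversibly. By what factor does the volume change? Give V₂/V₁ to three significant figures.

From PV^γ = const, V₂/V₁ = (P₁/P₂)^(1/γ).
For a diatomic ideal gas γ = 7/5.
V₂/V₁ = (117/3.19)^(5/7) = 13.1.

V₂/V₁ ≈ 13.1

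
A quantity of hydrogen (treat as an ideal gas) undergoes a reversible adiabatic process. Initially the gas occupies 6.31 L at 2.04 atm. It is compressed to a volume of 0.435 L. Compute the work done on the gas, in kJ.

γ = 7/5 for a diatomic ideal gas.
P₂ = P₁(V₁/V₂)^γ = 2.04×(6.31/0.435)^(7/5) = 86.26 atm.
For a reversible adiabat, W_by_gas = (P₁V₁ − P₂V₂)/(γ−1).
W_by = (206700×0.00631 − 8.74×10^6×0.000435) / (2/5) = -6244 J.
W_on_gas = −W_by = 6244 J.

W ≈ 6.24 kJ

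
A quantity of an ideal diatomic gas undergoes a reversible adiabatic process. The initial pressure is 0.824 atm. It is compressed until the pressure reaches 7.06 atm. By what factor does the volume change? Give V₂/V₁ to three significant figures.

From PV^γ = const, V₂/V₁ = (P₁/P₂)^(1/γ).
For a diatomic ideal gas γ = 7/5.
V₂/V₁ = (0.824/7.06)^(5/7) = 0.2156.

V₂/V₁ ≈ 0.216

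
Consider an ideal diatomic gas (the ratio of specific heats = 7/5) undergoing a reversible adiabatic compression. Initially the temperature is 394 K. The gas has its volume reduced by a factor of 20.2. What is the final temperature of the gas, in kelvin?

Adiabatic: T₁V₁^(γ−1) = T₂V₂^(γ−1) ⇒ T₂ = T₁ (V₁/V₂)^(γ−1).
T₂ = 394 × 20.2^(2/5) = 1311 K.

T₂ ≈ 1310 K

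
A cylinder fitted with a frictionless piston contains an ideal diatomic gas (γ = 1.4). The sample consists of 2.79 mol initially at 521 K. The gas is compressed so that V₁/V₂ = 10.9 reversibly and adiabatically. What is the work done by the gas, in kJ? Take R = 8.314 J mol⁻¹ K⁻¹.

W ≈ -48.3 kJ

Adiabatic: T₁V₁^(γ−1) = T₂V₂^(γ−1) ⇒ T₂ = T₁ (V₁/V₂)^(γ−1).
T₂ = 521 × 10.9^(0.4) = 1355 K.
Q = 0, so ΔU = W_on_gas = nCᵥΔT with Cᵥ = R/(γ−1) = 20.79 J/(mol·K).
ΔU = 2.79 × 20.79 × (1355 − 521) = 48340 J.
Work done by the gas = −ΔU = -48340 J.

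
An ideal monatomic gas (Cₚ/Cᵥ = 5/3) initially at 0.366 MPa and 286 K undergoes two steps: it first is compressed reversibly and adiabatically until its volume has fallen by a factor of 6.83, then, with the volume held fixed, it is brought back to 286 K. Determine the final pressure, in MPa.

P₃ ≈ 2.50 MPa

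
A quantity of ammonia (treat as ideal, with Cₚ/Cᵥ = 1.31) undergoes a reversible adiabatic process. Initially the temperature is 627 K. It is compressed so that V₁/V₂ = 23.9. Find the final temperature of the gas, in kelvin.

T₂ ≈ 1680 K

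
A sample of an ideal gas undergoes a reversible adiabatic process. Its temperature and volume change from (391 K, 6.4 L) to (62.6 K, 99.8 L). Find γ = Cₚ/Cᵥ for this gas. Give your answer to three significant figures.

γ ≈ 1.67

TV^(γ−1) = const ⇒ γ − 1 = ln(T₂/T₁) / ln(V₁/V₂).
γ = 1 + ln(62.6/391) / ln(6.4/99.8) = 1.667.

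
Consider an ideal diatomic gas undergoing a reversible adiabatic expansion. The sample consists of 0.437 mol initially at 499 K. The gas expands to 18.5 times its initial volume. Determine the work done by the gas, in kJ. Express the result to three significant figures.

Adiabatic: T₁V₁^(γ−1) = T₂V₂^(γ−1) ⇒ T₂ = T₁ (V₁/V₂)^(γ−1).
γ = 7/5 for a diatomic ideal gas, so γ−1 = 2/5.
T₂ = 499 × (1/18.5)^(2/5) = 155.3 K.
Q = 0, so ΔU = W_on_gas = nCᵥΔT with Cᵥ = R/(γ−1) = 20.79 J/(mol·K).
ΔU = 0.437 × 20.79 × (155.3 − 499) = -3122 J.
Work done by the gas = −ΔU = 3122 J.

W ≈ 3.12 kJ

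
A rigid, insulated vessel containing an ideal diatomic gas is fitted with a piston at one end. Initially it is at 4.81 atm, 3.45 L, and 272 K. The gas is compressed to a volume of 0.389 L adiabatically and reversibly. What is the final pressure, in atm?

Adiabatic: P₁V₁^γ = P₂V₂^γ ⇒ P₂ = P₁ (V₁/V₂)^γ.
γ = 7/5 for a diatomic ideal gas.
P₂ = 4.81 × (3.45/0.389)^(7/5) = 102.1 atm.

P₂ ≈ 102 atm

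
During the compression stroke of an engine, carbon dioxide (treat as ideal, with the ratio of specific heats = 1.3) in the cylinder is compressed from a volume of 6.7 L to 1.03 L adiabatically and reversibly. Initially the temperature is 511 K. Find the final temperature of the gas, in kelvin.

T₂ ≈ 896 K

Adiabatic: T₁V₁^(γ−1) = T₂V₂^(γ−1) ⇒ T₂ = T₁ (V₁/V₂)^(γ−1).
T₂ = 511 × (6.7/1.03)^(0.3) = 896.2 K.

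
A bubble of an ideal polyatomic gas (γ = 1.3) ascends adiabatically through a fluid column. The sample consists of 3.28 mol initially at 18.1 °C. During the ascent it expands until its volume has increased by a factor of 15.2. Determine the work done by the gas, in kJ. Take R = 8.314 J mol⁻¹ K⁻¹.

W ≈ 14.8 kJ

Adiabatic: T₁V₁^(γ−1) = T₂V₂^(γ−1) ⇒ T₂ = T₁ (V₁/V₂)^(γ−1).
T₁ = 18.1 °C = 291.2 K.
T₂ = 291.2 × (1/15.2)^(0.3) = 128.7 K.
Q = 0, so ΔU = W_on_gas = nCᵥΔT with Cᵥ = R/(γ−1) = 27.71 J/(mol·K).
ΔU = 3.28 × 27.71 × (128.7 − 291.2) = -14770 J.
Work done by the gas = −ΔU = 14770 J.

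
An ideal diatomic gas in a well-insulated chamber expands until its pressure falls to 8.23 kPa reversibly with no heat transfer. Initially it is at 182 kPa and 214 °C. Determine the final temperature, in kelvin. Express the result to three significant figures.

T₂ ≈ 201 K

Along an adiabat T P^((1−γ)/γ) is constant, so T₂ = T₁ (P₂/P₁)^((γ−1)/γ).
For a diatomic ideal gas γ = 7/5, so (γ−1)/γ = 2/7.
T₁ = 214 °C = 487.1 K.
T₂ = 487.1 × (8.23/182)^(2/7) = 201.1 K.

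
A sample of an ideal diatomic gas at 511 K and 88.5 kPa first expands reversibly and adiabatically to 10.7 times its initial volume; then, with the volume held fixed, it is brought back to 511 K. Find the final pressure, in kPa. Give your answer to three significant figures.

P₃ ≈ 8.27 kPa

For a diatomic ideal gas γ = 7/5.
Adiabatic step (PV^γ = const): P₂ = 88.5×(1/10.7)^(7/5) = 3.205 kPa; T₂ = 511×(1/10.7)^(2/5) = 198 K.
Isochoric: P₃ = P₂(T₃/T₂) = 3.205 × (511/198) = 8.271 kPa.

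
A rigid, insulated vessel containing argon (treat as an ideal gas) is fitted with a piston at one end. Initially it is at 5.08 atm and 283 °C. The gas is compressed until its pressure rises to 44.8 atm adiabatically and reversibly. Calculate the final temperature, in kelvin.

T₂ ≈ 1330 K

Adiabatic: T₂/T₁ = (P₂/P₁)^((γ−1)/γ).
For a monatomic ideal gas γ = 5/3, so (γ−1)/γ = 2/5.
T₁ = 283 °C = 556.1 K.
T₂ = 556.1 × (44.8/5.08)^(2/5) = 1328 K.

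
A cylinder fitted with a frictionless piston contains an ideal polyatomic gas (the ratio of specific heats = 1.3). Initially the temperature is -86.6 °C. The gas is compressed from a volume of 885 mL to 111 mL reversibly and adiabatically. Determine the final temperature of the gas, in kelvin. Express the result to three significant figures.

For a reversible adiabat TV^(γ−1) is constant, so T₂ = T₁ (V₁/V₂)^(γ−1).
T₁ = -86.6 °C = 186.5 K.
T₂ = 186.5 × (885/111)^(0.3) = 347.8 K.

T₂ ≈ 348 K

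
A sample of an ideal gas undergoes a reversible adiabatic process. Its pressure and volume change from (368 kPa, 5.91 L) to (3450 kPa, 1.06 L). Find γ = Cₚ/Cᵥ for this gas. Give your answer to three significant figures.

γ ≈ 1.30

PV^γ = const ⇒ γ = ln(P₂/P₁) / ln(V₁/V₂).
γ = ln(3450/368) / ln(5.91/1.06) = 1.302.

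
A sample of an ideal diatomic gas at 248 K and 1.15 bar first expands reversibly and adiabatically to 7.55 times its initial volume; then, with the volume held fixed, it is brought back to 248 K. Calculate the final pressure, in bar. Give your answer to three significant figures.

For a diatomic ideal gas γ = 7/5.
Adiabatic step (PV^γ = const): P₂ = 1.15×(1/7.55)^(7/5) = 0.06785 bar; T₂ = 248×(1/7.55)^(2/5) = 110.5 K.
Isochoric: P₃ = P₂(T₃/T₂) = 0.06785 × (248/110.5) = 0.1523 bar.

P₃ ≈ 0.152 bar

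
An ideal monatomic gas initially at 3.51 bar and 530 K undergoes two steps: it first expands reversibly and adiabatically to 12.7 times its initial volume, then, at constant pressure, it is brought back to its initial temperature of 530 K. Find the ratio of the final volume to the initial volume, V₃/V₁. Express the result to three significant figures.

For a monatomic ideal gas γ = 5/3.
Adiabatic step: V₂/V₁ = 12.7; T₂ = T₁·(1/12.7)^(2/3) = 97.37 K.
Isobaric step: V₃/V₂ = T₃/T₂ = 530/97.37.
V₃/V₁ = (V₂/V₁)(V₃/V₂) = 12.7 × (530/97.37) = 69.13.

V₃/V₁ ≈ 69.1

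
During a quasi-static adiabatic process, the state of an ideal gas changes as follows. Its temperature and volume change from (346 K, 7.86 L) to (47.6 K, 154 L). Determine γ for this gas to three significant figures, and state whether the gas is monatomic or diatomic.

γ ≈ 1.67; monatomic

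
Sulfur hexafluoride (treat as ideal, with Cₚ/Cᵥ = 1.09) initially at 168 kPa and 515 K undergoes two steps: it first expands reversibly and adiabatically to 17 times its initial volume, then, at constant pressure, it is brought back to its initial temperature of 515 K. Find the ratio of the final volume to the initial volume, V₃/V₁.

V₃/V₁ ≈ 21.9

Adiabatic step: V₂/V₁ = 17; T₂ = T₁·(1/17)^(0.09) = 399.1 K.
Isobaric step: V₃/V₂ = T₃/T₂ = 515/399.1.
V₃/V₁ = (V₂/V₁)(V₃/V₂) = 17 × (515/399.1) = 21.94.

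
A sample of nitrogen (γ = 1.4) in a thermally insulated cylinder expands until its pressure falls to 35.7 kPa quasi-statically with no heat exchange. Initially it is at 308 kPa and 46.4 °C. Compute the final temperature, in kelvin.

Along an adiabat T P^((1−γ)/γ) is constant, so T₂ = T₁ (P₂/P₁)^((γ−1)/γ).
T₁ = 46.4 °C = 319.5 K.
T₂ = 319.5 × (35.7/308)^(0.286) = 172.6 K.

T₂ ≈ 173 K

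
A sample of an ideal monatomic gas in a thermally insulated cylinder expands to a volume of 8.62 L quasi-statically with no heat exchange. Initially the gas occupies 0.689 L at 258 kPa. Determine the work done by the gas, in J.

W ≈ 217 J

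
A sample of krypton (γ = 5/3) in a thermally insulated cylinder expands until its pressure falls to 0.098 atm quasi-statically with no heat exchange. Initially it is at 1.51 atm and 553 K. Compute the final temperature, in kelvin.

T₂ ≈ 185 K

Along an adiabat T P^((1−γ)/γ) is constant, so T₂ = T₁ (P₂/P₁)^((γ−1)/γ).
T₂ = 553 × (0.098/1.51)^(2/5) = 185.2 K.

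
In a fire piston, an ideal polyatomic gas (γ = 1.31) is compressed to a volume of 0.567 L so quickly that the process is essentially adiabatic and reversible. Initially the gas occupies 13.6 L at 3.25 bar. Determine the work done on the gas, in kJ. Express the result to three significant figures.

P₂ = P₁(V₁/V₂)^γ = 3.25×(13.6/0.567)^(1.31) = 208.7 bar.
For a reversible adiabat, W_by_gas = (P₁V₁ − P₂V₂)/(γ−1).
W_by = (325000×0.0136 − 2.087×10^7×0.000567) / (0.31) = -23920 J.
W_on_gas = −W_by = 23920 J.

W ≈ 23.9 kJ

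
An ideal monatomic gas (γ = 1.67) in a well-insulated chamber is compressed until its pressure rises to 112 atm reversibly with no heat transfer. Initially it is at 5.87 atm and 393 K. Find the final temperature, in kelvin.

Adiabatic: T₂/T₁ = (P₂/P₁)^((γ−1)/γ).
T₂ = 393 × (112/5.87)^(0.401) = 1283 K.

T₂ ≈ 1280 K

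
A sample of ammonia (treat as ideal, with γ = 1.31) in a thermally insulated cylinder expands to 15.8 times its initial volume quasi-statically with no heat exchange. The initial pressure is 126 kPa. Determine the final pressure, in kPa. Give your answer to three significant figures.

P₂ ≈ 3.39 kPa

Adiabatic: P₁V₁^γ = P₂V₂^γ ⇒ P₂ = P₁ (V₁/V₂)^γ.
P₂ = 126 × (1/15.8)^(1.31) = 3.389 kPa.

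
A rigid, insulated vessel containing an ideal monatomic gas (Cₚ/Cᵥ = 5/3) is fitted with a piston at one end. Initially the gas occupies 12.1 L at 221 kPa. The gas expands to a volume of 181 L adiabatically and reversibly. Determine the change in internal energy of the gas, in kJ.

P₂ = P₁(V₁/V₂)^γ = 221×(12.1/181)^(5/3) = 2.434 kPa.
For a reversible adiabat, W_by_gas = (P₁V₁ − P₂V₂)/(γ−1).
W_by = (221000×0.0121 − 2434×0.181) / (2/3) = 3350 J.
Q = 0 ⇒ ΔU = −W_by = -3350 J.

ΔU ≈ -3.35 kJ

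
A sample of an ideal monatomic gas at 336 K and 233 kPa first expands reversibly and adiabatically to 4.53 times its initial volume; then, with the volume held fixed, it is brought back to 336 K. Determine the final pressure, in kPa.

For a monatomic ideal gas γ = 5/3.
Adiabatic step (PV^γ = const): P₂ = 233×(1/4.53)^(5/3) = 18.79 kPa; T₂ = 336×(1/4.53)^(2/3) = 122.7 K.
Isochoric: P₃ = P₂(T₃/T₂) = 18.79 × (336/122.7) = 51.43 kPa.

P₃ ≈ 51.4 kPa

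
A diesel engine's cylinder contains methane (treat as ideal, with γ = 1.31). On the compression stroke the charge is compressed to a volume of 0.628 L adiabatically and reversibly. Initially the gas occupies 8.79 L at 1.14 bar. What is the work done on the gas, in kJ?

W ≈ 4.09 kJ

P₂ = P₁(V₁/V₂)^γ = 1.14×(8.79/0.628)^(1.31) = 36.16 bar.
For a reversible adiabat, W_by_gas = (P₁V₁ − P₂V₂)/(γ−1).
W_by = (114000×0.00879 − 3.616×10^6×0.000628) / (0.31) = -4092 J.
W_on_gas = −W_by = 4092 J.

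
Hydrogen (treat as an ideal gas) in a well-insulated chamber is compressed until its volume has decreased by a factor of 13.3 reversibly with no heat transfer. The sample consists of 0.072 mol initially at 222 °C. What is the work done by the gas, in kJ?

Adiabatic: T₁V₁^(γ−1) = T₂V₂^(γ−1) ⇒ T₂ = T₁ (V₁/V₂)^(γ−1).
γ = 7/5 for a diatomic ideal gas, so γ−1 = 2/5.
T₁ = 222 °C = 495.1 K.
T₂ = 495.1 × 13.3^(2/5) = 1394 K.
Q = 0, so ΔU = W_on_gas = nCᵥΔT with Cᵥ = R/(γ−1) = 20.79 J/(mol·K).
ΔU = 0.072 × 20.79 × (1394 − 495.1) = 1345 J.
Work done by the gas = −ΔU = -1345 J.

W ≈ -1.35 kJ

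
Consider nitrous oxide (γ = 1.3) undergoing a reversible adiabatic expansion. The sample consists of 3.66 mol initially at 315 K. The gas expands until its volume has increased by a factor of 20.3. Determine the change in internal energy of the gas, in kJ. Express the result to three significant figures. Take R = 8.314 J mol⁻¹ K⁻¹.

For a reversible adiabat TV^(γ−1) is constant, so T₂ = T₁ (V₁/V₂)^(γ−1).
T₂ = 315 × (1/20.3)^(0.3) = 127.7 K.
Q = 0, so ΔU = W_on_gas = nCᵥΔT with Cᵥ = R/(γ−1) = 27.71 J/(mol·K).
ΔU = 3.66 × 27.71 × (127.7 − 315) = -19000 J.

ΔU ≈ -19.0 kJ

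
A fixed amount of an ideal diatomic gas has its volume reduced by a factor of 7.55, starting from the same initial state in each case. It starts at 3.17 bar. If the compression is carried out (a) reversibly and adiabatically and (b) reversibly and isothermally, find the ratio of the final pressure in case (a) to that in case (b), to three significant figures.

P_adiabatic / P_isothermal ≈ 2.24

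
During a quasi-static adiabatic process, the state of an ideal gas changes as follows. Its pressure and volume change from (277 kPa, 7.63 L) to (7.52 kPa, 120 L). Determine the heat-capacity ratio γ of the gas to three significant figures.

PV^γ = const ⇒ γ = ln(P₂/P₁) / ln(V₁/V₂).
γ = ln(7.52/277) / ln(7.63/120) = 1.309.

γ ≈ 1.31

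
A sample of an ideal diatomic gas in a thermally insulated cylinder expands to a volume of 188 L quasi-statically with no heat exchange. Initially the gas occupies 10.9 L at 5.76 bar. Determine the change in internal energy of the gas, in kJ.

γ = 7/5 for a diatomic ideal gas.
P₂ = P₁(V₁/V₂)^γ = 5.76×(10.9/188)^(7/5) = 0.1069 bar.
For a reversible adiabat, W_by_gas = (P₁V₁ − P₂V₂)/(γ−1).
W_by = (576000×0.0109 − 10690×0.188) / (2/5) = 10670 J.
Q = 0 ⇒ ΔU = −W_by = -10670 J.

ΔU ≈ -10.7 kJ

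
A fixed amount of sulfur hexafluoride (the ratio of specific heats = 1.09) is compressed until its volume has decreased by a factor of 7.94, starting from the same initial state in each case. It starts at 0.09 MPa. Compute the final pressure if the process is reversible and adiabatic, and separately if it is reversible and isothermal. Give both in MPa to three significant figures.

Isothermal: P₂ = P₁(V₁/V₂) = 0.09×7.94 = 0.7146 MPa.
Adiabatic: P₂ = P₁(V₁/V₂)^γ = 0.09×7.94^(1.09) = 0.8611 MPa.

adiabatic: 0.861 MPa; isothermal: 0.715 MPa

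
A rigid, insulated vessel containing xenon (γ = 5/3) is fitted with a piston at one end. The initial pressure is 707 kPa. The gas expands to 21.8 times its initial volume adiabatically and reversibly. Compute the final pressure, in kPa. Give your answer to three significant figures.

Since PV^γ is constant along a reversible adiabat, P₂ = P₁ (V₁/V₂)^γ.
P₂ = 707 × (1/21.8)^(5/3) = 4.156 kPa.

P₂ ≈ 4.16 kPa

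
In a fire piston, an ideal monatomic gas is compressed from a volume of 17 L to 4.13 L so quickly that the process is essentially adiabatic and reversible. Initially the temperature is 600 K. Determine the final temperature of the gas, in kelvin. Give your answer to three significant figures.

For a reversible adiabat TV^(γ−1) is constant, so T₂ = T₁ (V₁/V₂)^(γ−1).
For a monatomic ideal gas γ = 5/3, so γ−1 = 2/3.
T₂ = 600 × (17/4.13)^(2/3) = 1541 K.

T₂ ≈ 1540 K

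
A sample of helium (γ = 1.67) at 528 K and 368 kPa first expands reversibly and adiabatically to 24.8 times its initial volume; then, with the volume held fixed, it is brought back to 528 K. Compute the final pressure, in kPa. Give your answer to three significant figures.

P₃ ≈ 14.8 kPa

Adiabatic step (PV^γ = const): P₂ = 368×(1/24.8)^(1.67) = 1.726 kPa; T₂ = 528×(1/24.8)^(0.67) = 61.43 K.
Isochoric: P₃ = P₂(T₃/T₂) = 1.726 × (528/61.43) = 14.84 kPa.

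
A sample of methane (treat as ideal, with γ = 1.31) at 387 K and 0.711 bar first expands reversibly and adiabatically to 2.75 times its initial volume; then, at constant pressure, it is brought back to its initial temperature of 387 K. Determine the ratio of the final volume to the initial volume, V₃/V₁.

V₃/V₁ ≈ 3.76

Adiabatic step: V₂/V₁ = 2.75; T₂ = T₁·(1/2.75)^(0.31) = 282.8 K.
Isobaric step: V₃/V₂ = T₃/T₂ = 387/282.8.
V₃/V₁ = (V₂/V₁)(V₃/V₂) = 2.75 × (387/282.8) = 3.763.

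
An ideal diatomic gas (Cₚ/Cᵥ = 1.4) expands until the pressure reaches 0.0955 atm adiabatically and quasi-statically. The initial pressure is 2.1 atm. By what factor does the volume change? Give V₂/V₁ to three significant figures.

V₂/V₁ ≈ 9.09

From PV^γ = const, V₂/V₁ = (P₁/P₂)^(1/γ).
V₂/V₁ = (2.1/0.0955)^(0.714) = 9.093.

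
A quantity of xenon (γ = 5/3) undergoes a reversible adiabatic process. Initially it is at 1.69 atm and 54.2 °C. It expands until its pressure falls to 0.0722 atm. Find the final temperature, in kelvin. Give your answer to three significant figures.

T₂ ≈ 92.7 K

Along an adiabat T P^((1−γ)/γ) is constant, so T₂ = T₁ (P₂/P₁)^((γ−1)/γ).
T₁ = 54.2 °C = 327.3 K.
T₂ = 327.3 × (0.0722/1.69)^(2/5) = 92.74 K.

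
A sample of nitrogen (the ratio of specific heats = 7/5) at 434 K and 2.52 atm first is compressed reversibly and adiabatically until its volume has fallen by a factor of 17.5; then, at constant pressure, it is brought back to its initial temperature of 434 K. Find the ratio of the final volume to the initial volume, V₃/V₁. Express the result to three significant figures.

Adiabatic step: V₂/V₁ = 0.05714; T₂ = T₁·17.5^(2/5) = 1364 K.
Isobaric step: V₃/V₂ = T₃/T₂ = 434/1364.
V₃/V₁ = (V₂/V₁)(V₃/V₂) = 0.05714 × (434/1364) = 0.01819.

V₃/V₁ ≈ 0.0182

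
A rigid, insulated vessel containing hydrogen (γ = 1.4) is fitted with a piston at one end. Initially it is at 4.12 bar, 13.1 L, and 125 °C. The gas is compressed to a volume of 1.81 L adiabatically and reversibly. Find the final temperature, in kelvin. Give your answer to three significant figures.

T₂ ≈ 879 K

Adiabatic: T₁V₁^(γ−1) = T₂V₂^(γ−1) ⇒ T₂ = T₁ (V₁/V₂)^(γ−1).
T₁ = 125 °C = 398.1 K.
T₂ = 398.1 × (13.1/1.81)^(0.4) = 878.8 K.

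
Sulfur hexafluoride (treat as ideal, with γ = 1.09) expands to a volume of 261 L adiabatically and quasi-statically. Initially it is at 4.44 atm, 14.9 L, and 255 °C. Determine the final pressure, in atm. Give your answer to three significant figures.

P₂ ≈ 0.196 atm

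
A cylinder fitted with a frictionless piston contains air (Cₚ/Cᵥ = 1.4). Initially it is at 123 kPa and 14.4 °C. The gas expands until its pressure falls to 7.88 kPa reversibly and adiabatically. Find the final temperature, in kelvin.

Along an adiabat T P^((1−γ)/γ) is constant, so T₂ = T₁ (P₂/P₁)^((γ−1)/γ).
T₁ = 14.4 °C = 287.5 K.
T₂ = 287.5 × (7.88/123)^(0.286) = 131.1 K.

T₂ ≈ 131 K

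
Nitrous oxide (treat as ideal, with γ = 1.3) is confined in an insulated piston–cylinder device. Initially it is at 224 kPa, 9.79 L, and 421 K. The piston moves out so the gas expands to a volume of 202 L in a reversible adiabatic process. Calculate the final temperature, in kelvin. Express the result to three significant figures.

For a reversible adiabat TV^(γ−1) is constant, so T₂ = T₁ (V₁/V₂)^(γ−1).
T₂ = 421 × (9.79/202)^(0.3) = 169.8 K.

T₂ ≈ 170 K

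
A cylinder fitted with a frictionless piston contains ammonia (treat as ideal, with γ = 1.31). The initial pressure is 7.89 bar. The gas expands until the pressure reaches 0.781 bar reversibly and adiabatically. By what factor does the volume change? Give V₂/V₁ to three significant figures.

From PV^γ = const, V₂/V₁ = (P₁/P₂)^(1/γ).
V₂/V₁ = (7.89/0.781)^(0.763) = 5.844.

V₂/V₁ ≈ 5.84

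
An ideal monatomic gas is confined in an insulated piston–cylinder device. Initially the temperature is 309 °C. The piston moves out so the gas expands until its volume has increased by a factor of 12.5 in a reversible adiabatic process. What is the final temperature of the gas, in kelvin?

For a reversible adiabat TV^(γ−1) is constant, so T₂ = T₁ (V₁/V₂)^(γ−1).
For a monatomic ideal gas γ = 5/3, so γ−1 = 2/3.
T₁ = 309 °C = 582.1 K.
T₂ = 582.1 × (1/12.5)^(2/3) = 108.1 K.

T₂ ≈ 108 K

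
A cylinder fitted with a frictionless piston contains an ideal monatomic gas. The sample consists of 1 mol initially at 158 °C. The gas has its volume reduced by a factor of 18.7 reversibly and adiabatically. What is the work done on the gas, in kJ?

For a reversible adiabat TV^(γ−1) is constant, so T₂ = T₁ (V₁/V₂)^(γ−1).
γ = 5/3 for a monatomic ideal gas, so γ−1 = 2/3.
T₁ = 158 °C = 431.1 K.
T₂ = 431.1 × 18.7^(2/3) = 3038 K.
Q = 0, so ΔU = W_on_gas = nCᵥΔT with Cᵥ = R/(γ−1) = 12.47 J/(mol·K).
ΔU = 1 × 12.47 × (3038 − 431.1) = 32500 J.

W ≈ 32.5 kJ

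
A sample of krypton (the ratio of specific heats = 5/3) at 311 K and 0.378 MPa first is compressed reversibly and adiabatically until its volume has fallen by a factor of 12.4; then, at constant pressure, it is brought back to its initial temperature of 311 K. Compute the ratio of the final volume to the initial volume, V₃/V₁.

V₃/V₁ ≈ 0.0151

Adiabatic step: V₂/V₁ = 0.08065; T₂ = T₁·12.4^(2/3) = 1666 K.
Isobaric step: V₃/V₂ = T₃/T₂ = 311/1666.
V₃/V₁ = (V₂/V₁)(V₃/V₂) = 0.08065 × (311/1666) = 0.01505.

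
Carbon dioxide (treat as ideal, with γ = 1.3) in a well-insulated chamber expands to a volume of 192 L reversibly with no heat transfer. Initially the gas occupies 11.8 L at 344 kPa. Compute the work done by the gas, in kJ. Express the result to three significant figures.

W ≈ 7.67 kJ

P₂ = P₁(V₁/V₂)^γ = 344×(11.8/192)^(1.3) = 9.156 kPa.
For a reversible adiabat, W_by_gas = (P₁V₁ − P₂V₂)/(γ−1).
W_by = (344000×0.0118 − 9156×0.192) / (0.3) = 7671 J.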